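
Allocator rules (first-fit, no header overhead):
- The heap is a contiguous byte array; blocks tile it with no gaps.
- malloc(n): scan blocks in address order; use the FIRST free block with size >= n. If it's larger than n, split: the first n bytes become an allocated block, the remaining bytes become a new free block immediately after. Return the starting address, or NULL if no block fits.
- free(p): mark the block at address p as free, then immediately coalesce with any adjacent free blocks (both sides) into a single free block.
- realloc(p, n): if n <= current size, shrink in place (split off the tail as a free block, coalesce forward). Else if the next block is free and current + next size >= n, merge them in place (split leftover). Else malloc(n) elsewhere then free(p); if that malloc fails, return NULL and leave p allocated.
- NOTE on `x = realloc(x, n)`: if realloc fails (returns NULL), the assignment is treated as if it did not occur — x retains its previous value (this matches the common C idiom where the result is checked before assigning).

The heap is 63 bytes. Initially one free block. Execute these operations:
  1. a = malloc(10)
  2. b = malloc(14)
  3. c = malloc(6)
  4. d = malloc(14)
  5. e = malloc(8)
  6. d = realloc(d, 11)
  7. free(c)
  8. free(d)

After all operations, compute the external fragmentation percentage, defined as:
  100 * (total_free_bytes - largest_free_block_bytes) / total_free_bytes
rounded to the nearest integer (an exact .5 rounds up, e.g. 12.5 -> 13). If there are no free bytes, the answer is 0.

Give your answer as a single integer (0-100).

Answer: 35

Derivation:
Op 1: a = malloc(10) -> a = 0; heap: [0-9 ALLOC][10-62 FREE]
Op 2: b = malloc(14) -> b = 10; heap: [0-9 ALLOC][10-23 ALLOC][24-62 FREE]
Op 3: c = malloc(6) -> c = 24; heap: [0-9 ALLOC][10-23 ALLOC][24-29 ALLOC][30-62 FREE]
Op 4: d = malloc(14) -> d = 30; heap: [0-9 ALLOC][10-23 ALLOC][24-29 ALLOC][30-43 ALLOC][44-62 FREE]
Op 5: e = malloc(8) -> e = 44; heap: [0-9 ALLOC][10-23 ALLOC][24-29 ALLOC][30-43 ALLOC][44-51 ALLOC][52-62 FREE]
Op 6: d = realloc(d, 11) -> d = 30; heap: [0-9 ALLOC][10-23 ALLOC][24-29 ALLOC][30-40 ALLOC][41-43 FREE][44-51 ALLOC][52-62 FREE]
Op 7: free(c) -> (freed c); heap: [0-9 ALLOC][10-23 ALLOC][24-29 FREE][30-40 ALLOC][41-43 FREE][44-51 ALLOC][52-62 FREE]
Op 8: free(d) -> (freed d); heap: [0-9 ALLOC][10-23 ALLOC][24-43 FREE][44-51 ALLOC][52-62 FREE]
Free blocks: [20 11] total_free=31 largest=20 -> 100*(31-20)/31 = 1100/31 ≈ 35.484 -> rounds to 35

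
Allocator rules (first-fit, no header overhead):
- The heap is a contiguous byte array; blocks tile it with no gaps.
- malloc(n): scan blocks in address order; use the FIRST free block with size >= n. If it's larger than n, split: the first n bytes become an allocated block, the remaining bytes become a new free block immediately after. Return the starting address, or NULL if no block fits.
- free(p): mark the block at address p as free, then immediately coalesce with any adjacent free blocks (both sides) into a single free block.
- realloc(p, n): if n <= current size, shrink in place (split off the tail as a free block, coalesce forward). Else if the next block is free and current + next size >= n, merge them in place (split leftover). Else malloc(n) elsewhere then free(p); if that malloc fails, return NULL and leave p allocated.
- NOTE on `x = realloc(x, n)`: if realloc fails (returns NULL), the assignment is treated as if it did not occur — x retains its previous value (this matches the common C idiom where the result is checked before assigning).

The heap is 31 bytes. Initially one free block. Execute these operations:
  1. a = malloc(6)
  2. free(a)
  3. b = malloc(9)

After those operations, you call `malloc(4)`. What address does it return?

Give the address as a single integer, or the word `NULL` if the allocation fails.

Op 1: a = malloc(6) -> a = 0; heap: [0-5 ALLOC][6-30 FREE]
Op 2: free(a) -> (freed a); heap: [0-30 FREE]
Op 3: b = malloc(9) -> b = 0; heap: [0-8 ALLOC][9-30 FREE]
malloc(4): first-fit scan over [0-8 ALLOC][9-30 FREE] -> 9

Answer: 9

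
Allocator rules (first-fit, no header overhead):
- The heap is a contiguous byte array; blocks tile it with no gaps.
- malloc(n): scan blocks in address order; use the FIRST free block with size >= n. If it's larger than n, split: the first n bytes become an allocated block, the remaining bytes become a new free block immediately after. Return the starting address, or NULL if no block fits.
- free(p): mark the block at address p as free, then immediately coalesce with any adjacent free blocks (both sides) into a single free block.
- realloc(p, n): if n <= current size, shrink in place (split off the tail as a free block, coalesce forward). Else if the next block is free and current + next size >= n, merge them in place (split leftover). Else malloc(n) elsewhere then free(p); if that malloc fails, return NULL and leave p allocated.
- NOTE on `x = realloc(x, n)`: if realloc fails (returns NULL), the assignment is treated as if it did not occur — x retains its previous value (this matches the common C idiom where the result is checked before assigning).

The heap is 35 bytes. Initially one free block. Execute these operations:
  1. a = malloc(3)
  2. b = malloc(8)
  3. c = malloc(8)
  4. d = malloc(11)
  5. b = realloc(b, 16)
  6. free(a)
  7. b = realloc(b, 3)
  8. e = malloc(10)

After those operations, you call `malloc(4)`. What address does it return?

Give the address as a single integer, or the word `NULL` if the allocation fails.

Op 1: a = malloc(3) -> a = 0; heap: [0-2 ALLOC][3-34 FREE]
Op 2: b = malloc(8) -> b = 3; heap: [0-2 ALLOC][3-10 ALLOC][11-34 FREE]
Op 3: c = malloc(8) -> c = 11; heap: [0-2 ALLOC][3-10 ALLOC][11-18 ALLOC][19-34 FREE]
Op 4: d = malloc(11) -> d = 19; heap: [0-2 ALLOC][3-10 ALLOC][11-18 ALLOC][19-29 ALLOC][30-34 FREE]
Op 5: b = realloc(b, 16) -> NULL (b unchanged); heap: [0-2 ALLOC][3-10 ALLOC][11-18 ALLOC][19-29 ALLOC][30-34 FREE]
Op 6: free(a) -> (freed a); heap: [0-2 FREE][3-10 ALLOC][11-18 ALLOC][19-29 ALLOC][30-34 FREE]
Op 7: b = realloc(b, 3) -> b = 3; heap: [0-2 FREE][3-5 ALLOC][6-10 FREE][11-18 ALLOC][19-29 ALLOC][30-34 FREE]
Op 8: e = malloc(10) -> e = NULL; heap: [0-2 FREE][3-5 ALLOC][6-10 FREE][11-18 ALLOC][19-29 ALLOC][30-34 FREE]
malloc(4): first-fit scan over [0-2 FREE][3-5 ALLOC][6-10 FREE][11-18 ALLOC][19-29 ALLOC][30-34 FREE] -> 6

Answer: 6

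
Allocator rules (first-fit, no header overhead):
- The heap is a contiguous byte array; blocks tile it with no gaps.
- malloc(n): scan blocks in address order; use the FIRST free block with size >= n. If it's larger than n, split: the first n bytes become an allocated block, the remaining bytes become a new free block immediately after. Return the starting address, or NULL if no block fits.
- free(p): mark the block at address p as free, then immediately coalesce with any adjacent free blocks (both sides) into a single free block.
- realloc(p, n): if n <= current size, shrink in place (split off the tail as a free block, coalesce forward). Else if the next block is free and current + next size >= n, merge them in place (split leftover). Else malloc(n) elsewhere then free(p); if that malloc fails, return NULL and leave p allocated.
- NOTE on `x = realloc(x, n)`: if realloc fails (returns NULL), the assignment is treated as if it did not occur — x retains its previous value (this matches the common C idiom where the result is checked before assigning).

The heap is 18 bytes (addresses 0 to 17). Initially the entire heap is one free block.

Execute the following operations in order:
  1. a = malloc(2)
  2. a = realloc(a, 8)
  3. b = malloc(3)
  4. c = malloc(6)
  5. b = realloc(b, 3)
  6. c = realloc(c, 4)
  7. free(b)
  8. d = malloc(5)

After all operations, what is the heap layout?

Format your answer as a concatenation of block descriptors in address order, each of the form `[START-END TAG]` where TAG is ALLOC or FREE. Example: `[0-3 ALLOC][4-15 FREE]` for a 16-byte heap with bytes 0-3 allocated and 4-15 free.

Op 1: a = malloc(2) -> a = 0; heap: [0-1 ALLOC][2-17 FREE]
Op 2: a = realloc(a, 8) -> a = 0; heap: [0-7 ALLOC][8-17 FREE]
Op 3: b = malloc(3) -> b = 8; heap: [0-7 ALLOC][8-10 ALLOC][11-17 FREE]
Op 4: c = malloc(6) -> c = 11; heap: [0-7 ALLOC][8-10 ALLOC][11-16 ALLOC][17-17 FREE]
Op 5: b = realloc(b, 3) -> b = 8; heap: [0-7 ALLOC][8-10 ALLOC][11-16 ALLOC][17-17 FREE]
Op 6: c = realloc(c, 4) -> c = 11; heap: [0-7 ALLOC][8-10 ALLOC][11-14 ALLOC][15-17 FREE]
Op 7: free(b) -> (freed b); heap: [0-7 ALLOC][8-10 FREE][11-14 ALLOC][15-17 FREE]
Op 8: d = malloc(5) -> d = NULL; heap: [0-7 ALLOC][8-10 FREE][11-14 ALLOC][15-17 FREE]

Answer: [0-7 ALLOC][8-10 FREE][11-14 ALLOC][15-17 FREE]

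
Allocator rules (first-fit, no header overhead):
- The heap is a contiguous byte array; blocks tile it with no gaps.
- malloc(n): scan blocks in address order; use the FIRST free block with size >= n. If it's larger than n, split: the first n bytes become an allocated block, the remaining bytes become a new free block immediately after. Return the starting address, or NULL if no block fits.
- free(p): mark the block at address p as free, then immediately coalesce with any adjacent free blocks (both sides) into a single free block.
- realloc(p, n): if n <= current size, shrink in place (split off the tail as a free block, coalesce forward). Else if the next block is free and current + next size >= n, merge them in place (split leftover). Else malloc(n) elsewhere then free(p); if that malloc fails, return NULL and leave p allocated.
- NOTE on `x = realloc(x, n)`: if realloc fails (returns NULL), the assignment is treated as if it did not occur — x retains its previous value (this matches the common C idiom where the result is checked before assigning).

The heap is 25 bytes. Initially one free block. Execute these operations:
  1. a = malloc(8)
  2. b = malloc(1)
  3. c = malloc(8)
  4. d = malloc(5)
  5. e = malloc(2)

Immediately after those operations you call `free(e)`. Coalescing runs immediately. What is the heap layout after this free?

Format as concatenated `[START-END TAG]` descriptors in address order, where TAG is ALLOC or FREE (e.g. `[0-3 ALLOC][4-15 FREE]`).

Answer: [0-7 ALLOC][8-8 ALLOC][9-16 ALLOC][17-21 ALLOC][22-24 FREE]

Derivation:
Op 1: a = malloc(8) -> a = 0; heap: [0-7 ALLOC][8-24 FREE]
Op 2: b = malloc(1) -> b = 8; heap: [0-7 ALLOC][8-8 ALLOC][9-24 FREE]
Op 3: c = malloc(8) -> c = 9; heap: [0-7 ALLOC][8-8 ALLOC][9-16 ALLOC][17-24 FREE]
Op 4: d = malloc(5) -> d = 17; heap: [0-7 ALLOC][8-8 ALLOC][9-16 ALLOC][17-21 ALLOC][22-24 FREE]
Op 5: e = malloc(2) -> e = 22; heap: [0-7 ALLOC][8-8 ALLOC][9-16 ALLOC][17-21 ALLOC][22-23 ALLOC][24-24 FREE]
free(e): e = 22 -> block [22-23 ALLOC]; mark free, coalesce with adjacent free neighbors -> [0-7 ALLOC][8-8 ALLOC][9-16 ALLOC][17-21 ALLOC][22-24 FREE]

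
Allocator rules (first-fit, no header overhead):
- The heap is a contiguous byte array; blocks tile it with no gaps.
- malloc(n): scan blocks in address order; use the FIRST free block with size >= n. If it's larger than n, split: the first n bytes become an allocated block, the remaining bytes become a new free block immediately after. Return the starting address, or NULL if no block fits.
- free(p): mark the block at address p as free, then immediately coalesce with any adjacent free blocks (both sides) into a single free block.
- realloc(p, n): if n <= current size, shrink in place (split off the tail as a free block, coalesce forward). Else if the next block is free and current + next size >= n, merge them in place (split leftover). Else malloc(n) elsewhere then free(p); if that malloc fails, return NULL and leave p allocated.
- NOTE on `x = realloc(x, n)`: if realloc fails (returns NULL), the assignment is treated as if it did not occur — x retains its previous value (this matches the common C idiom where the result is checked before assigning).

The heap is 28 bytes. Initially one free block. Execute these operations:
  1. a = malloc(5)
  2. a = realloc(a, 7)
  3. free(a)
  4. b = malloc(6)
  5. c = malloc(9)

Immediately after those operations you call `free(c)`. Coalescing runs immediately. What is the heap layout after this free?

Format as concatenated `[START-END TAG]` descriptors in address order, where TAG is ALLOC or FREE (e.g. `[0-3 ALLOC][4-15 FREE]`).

Answer: [0-5 ALLOC][6-27 FREE]

Derivation:
Op 1: a = malloc(5) -> a = 0; heap: [0-4 ALLOC][5-27 FREE]
Op 2: a = realloc(a, 7) -> a = 0; heap: [0-6 ALLOC][7-27 FREE]
Op 3: free(a) -> (freed a); heap: [0-27 FREE]
Op 4: b = malloc(6) -> b = 0; heap: [0-5 ALLOC][6-27 FREE]
Op 5: c = malloc(9) -> c = 6; heap: [0-5 ALLOC][6-14 ALLOC][15-27 FREE]
free(c): c = 6 -> block [6-14 ALLOC]; mark free, coalesce with adjacent free neighbors -> [0-5 ALLOC][6-27 FREE]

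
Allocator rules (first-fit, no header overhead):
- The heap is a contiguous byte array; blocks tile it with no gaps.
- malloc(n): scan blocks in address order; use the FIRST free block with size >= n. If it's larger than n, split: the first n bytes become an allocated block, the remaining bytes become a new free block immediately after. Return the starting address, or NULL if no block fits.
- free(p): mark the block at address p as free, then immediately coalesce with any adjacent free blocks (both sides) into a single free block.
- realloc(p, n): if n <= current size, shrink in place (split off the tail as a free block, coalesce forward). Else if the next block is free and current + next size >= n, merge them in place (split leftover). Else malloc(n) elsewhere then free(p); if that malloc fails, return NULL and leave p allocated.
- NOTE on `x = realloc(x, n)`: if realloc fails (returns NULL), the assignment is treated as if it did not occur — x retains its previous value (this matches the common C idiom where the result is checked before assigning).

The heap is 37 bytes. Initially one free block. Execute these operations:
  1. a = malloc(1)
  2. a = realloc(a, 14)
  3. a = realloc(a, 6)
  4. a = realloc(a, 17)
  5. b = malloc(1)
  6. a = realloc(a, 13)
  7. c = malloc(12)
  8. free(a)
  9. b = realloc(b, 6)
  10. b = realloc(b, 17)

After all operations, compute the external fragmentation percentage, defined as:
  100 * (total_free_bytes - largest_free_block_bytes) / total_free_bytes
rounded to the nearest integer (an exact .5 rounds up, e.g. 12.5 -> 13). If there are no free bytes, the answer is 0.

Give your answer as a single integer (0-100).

Op 1: a = malloc(1) -> a = 0; heap: [0-0 ALLOC][1-36 FREE]
Op 2: a = realloc(a, 14) -> a = 0; heap: [0-13 ALLOC][14-36 FREE]
Op 3: a = realloc(a, 6) -> a = 0; heap: [0-5 ALLOC][6-36 FREE]
Op 4: a = realloc(a, 17) -> a = 0; heap: [0-16 ALLOC][17-36 FREE]
Op 5: b = malloc(1) -> b = 17; heap: [0-16 ALLOC][17-17 ALLOC][18-36 FREE]
Op 6: a = realloc(a, 13) -> a = 0; heap: [0-12 ALLOC][13-16 FREE][17-17 ALLOC][18-36 FREE]
Op 7: c = malloc(12) -> c = 18; heap: [0-12 ALLOC][13-16 FREE][17-17 ALLOC][18-29 ALLOC][30-36 FREE]
Op 8: free(a) -> (freed a); heap: [0-16 FREE][17-17 ALLOC][18-29 ALLOC][30-36 FREE]
Op 9: b = realloc(b, 6) -> b = 0; heap: [0-5 ALLOC][6-17 FREE][18-29 ALLOC][30-36 FREE]
Op 10: b = realloc(b, 17) -> b = 0; heap: [0-16 ALLOC][17-17 FREE][18-29 ALLOC][30-36 FREE]
Free blocks: [1 7] total_free=8 largest=7 -> 100*(8-7)/8 = 100/8 = 12.5 -> rounds to 13

Answer: 13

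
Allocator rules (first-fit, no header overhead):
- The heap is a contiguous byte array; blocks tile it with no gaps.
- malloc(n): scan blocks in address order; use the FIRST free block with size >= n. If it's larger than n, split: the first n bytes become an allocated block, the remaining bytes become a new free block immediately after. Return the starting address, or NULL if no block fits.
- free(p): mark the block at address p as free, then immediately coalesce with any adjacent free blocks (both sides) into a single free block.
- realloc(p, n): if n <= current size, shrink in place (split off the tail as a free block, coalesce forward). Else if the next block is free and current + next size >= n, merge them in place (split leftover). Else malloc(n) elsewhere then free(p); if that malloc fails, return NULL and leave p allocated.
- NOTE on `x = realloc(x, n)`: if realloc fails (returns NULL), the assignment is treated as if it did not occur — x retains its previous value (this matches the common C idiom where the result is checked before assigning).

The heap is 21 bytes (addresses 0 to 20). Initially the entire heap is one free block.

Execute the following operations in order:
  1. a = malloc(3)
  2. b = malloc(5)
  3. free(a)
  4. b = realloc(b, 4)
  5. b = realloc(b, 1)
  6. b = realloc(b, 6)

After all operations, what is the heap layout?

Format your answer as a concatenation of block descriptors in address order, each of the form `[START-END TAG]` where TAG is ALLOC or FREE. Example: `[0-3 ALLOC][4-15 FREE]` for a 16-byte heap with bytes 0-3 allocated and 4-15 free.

Op 1: a = malloc(3) -> a = 0; heap: [0-2 ALLOC][3-20 FREE]
Op 2: b = malloc(5) -> b = 3; heap: [0-2 ALLOC][3-7 ALLOC][8-20 FREE]
Op 3: free(a) -> (freed a); heap: [0-2 FREE][3-7 ALLOC][8-20 FREE]
Op 4: b = realloc(b, 4) -> b = 3; heap: [0-2 FREE][3-6 ALLOC][7-20 FREE]
Op 5: b = realloc(b, 1) -> b = 3; heap: [0-2 FREE][3-3 ALLOC][4-20 FREE]
Op 6: b = realloc(b, 6) -> b = 3; heap: [0-2 FREE][3-8 ALLOC][9-20 FREE]

Answer: [0-2 FREE][3-8 ALLOC][9-20 FREE]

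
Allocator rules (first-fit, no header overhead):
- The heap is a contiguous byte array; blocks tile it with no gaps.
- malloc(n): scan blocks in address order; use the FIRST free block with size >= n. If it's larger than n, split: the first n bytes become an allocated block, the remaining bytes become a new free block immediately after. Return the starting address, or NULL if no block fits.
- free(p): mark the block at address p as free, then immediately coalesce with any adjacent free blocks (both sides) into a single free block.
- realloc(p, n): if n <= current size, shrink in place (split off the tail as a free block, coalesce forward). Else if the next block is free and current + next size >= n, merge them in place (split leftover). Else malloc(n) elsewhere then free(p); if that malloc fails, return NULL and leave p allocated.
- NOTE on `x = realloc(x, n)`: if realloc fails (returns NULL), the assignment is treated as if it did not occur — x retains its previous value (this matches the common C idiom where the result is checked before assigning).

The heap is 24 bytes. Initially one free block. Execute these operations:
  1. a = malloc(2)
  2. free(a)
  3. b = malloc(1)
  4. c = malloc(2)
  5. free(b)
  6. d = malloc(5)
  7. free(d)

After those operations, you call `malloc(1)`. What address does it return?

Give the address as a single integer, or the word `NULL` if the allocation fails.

Op 1: a = malloc(2) -> a = 0; heap: [0-1 ALLOC][2-23 FREE]
Op 2: free(a) -> (freed a); heap: [0-23 FREE]
Op 3: b = malloc(1) -> b = 0; heap: [0-0 ALLOC][1-23 FREE]
Op 4: c = malloc(2) -> c = 1; heap: [0-0 ALLOC][1-2 ALLOC][3-23 FREE]
Op 5: free(b) -> (freed b); heap: [0-0 FREE][1-2 ALLOC][3-23 FREE]
Op 6: d = malloc(5) -> d = 3; heap: [0-0 FREE][1-2 ALLOC][3-7 ALLOC][8-23 FREE]
Op 7: free(d) -> (freed d); heap: [0-0 FREE][1-2 ALLOC][3-23 FREE]
malloc(1): first-fit scan over [0-0 FREE][1-2 ALLOC][3-23 FREE] -> 0

Answer: 0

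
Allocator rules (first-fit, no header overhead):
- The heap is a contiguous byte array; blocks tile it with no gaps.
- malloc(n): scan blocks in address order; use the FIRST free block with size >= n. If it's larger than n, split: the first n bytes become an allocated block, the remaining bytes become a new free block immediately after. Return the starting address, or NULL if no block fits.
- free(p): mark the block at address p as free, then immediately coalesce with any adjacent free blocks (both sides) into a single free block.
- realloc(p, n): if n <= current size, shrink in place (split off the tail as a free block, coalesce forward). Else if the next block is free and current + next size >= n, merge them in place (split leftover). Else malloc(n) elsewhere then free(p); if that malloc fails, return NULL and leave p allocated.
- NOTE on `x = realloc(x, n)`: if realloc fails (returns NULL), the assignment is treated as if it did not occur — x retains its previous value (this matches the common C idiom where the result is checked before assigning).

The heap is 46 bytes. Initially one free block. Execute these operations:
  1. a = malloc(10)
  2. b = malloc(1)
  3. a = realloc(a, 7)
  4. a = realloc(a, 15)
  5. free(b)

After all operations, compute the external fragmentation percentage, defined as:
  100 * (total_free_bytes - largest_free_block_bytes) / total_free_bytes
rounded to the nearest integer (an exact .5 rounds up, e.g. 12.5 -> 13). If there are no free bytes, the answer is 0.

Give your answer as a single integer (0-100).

Op 1: a = malloc(10) -> a = 0; heap: [0-9 ALLOC][10-45 FREE]
Op 2: b = malloc(1) -> b = 10; heap: [0-9 ALLOC][10-10 ALLOC][11-45 FREE]
Op 3: a = realloc(a, 7) -> a = 0; heap: [0-6 ALLOC][7-9 FREE][10-10 ALLOC][11-45 FREE]
Op 4: a = realloc(a, 15) -> a = 11; heap: [0-9 FREE][10-10 ALLOC][11-25 ALLOC][26-45 FREE]
Op 5: free(b) -> (freed b); heap: [0-10 FREE][11-25 ALLOC][26-45 FREE]
Free blocks: [11 20] total_free=31 largest=20 -> 100*(31-20)/31 = 1100/31 ≈ 35.484 -> rounds to 35

Answer: 35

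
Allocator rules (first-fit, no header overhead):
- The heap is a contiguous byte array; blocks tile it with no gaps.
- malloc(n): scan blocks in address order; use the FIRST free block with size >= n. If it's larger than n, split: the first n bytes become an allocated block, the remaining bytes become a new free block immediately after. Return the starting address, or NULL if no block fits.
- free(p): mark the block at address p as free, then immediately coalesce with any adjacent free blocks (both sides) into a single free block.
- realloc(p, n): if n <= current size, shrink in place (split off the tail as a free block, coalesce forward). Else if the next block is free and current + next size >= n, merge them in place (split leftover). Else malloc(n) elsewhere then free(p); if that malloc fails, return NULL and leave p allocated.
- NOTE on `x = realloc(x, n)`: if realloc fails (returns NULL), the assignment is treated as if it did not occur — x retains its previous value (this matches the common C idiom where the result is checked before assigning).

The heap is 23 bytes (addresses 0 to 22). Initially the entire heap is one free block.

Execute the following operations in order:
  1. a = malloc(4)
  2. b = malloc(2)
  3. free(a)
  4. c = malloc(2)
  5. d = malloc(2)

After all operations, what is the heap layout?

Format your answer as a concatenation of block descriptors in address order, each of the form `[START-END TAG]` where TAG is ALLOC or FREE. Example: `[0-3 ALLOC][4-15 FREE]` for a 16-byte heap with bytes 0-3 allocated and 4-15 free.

Answer: [0-1 ALLOC][2-3 ALLOC][4-5 ALLOC][6-22 FREE]

Derivation:
Op 1: a = malloc(4) -> a = 0; heap: [0-3 ALLOC][4-22 FREE]
Op 2: b = malloc(2) -> b = 4; heap: [0-3 ALLOC][4-5 ALLOC][6-22 FREE]
Op 3: free(a) -> (freed a); heap: [0-3 FREE][4-5 ALLOC][6-22 FREE]
Op 4: c = malloc(2) -> c = 0; heap: [0-1 ALLOC][2-3 FREE][4-5 ALLOC][6-22 FREE]
Op 5: d = malloc(2) -> d = 2; heap: [0-1 ALLOC][2-3 ALLOC][4-5 ALLOC][6-22 FREE]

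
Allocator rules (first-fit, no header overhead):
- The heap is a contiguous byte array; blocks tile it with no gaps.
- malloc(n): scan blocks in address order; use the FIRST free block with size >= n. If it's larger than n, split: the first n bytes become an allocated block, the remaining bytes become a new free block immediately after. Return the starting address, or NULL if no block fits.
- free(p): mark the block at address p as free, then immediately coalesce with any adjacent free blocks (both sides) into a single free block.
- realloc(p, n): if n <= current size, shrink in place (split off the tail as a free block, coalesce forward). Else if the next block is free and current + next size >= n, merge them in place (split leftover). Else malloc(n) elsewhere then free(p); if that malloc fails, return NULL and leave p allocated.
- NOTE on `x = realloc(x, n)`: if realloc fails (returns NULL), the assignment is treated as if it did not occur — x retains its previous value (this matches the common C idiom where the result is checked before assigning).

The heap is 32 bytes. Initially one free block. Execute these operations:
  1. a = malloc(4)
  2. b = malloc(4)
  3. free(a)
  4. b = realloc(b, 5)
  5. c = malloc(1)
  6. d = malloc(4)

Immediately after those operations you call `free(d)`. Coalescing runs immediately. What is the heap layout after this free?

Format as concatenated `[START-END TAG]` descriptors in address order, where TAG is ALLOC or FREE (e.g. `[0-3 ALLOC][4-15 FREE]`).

Op 1: a = malloc(4) -> a = 0; heap: [0-3 ALLOC][4-31 FREE]
Op 2: b = malloc(4) -> b = 4; heap: [0-3 ALLOC][4-7 ALLOC][8-31 FREE]
Op 3: free(a) -> (freed a); heap: [0-3 FREE][4-7 ALLOC][8-31 FREE]
Op 4: b = realloc(b, 5) -> b = 4; heap: [0-3 FREE][4-8 ALLOC][9-31 FREE]
Op 5: c = malloc(1) -> c = 0; heap: [0-0 ALLOC][1-3 FREE][4-8 ALLOC][9-31 FREE]
Op 6: d = malloc(4) -> d = 9; heap: [0-0 ALLOC][1-3 FREE][4-8 ALLOC][9-12 ALLOC][13-31 FREE]
free(d): d = 9 -> block [9-12 ALLOC]; mark free, coalesce with adjacent free neighbors -> [0-0 ALLOC][1-3 FREE][4-8 ALLOC][9-31 FREE]

Answer: [0-0 ALLOC][1-3 FREE][4-8 ALLOC][9-31 FREE]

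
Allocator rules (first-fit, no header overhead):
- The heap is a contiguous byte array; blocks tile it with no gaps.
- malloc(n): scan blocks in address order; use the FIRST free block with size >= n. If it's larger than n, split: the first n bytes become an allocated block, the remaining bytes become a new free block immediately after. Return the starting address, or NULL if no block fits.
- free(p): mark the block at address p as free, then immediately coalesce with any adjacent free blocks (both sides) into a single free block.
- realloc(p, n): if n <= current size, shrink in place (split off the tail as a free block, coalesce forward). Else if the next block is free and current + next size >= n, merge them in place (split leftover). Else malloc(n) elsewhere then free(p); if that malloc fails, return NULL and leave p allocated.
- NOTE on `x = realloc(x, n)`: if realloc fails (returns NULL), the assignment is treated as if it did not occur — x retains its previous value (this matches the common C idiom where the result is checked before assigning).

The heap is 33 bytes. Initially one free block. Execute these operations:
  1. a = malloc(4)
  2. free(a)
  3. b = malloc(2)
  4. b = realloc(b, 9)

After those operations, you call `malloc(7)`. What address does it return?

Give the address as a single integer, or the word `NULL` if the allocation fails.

Answer: 9

Derivation:
Op 1: a = malloc(4) -> a = 0; heap: [0-3 ALLOC][4-32 FREE]
Op 2: free(a) -> (freed a); heap: [0-32 FREE]
Op 3: b = malloc(2) -> b = 0; heap: [0-1 ALLOC][2-32 FREE]
Op 4: b = realloc(b, 9) -> b = 0; heap: [0-8 ALLOC][9-32 FREE]
malloc(7): first-fit scan over [0-8 ALLOC][9-32 FREE] -> 9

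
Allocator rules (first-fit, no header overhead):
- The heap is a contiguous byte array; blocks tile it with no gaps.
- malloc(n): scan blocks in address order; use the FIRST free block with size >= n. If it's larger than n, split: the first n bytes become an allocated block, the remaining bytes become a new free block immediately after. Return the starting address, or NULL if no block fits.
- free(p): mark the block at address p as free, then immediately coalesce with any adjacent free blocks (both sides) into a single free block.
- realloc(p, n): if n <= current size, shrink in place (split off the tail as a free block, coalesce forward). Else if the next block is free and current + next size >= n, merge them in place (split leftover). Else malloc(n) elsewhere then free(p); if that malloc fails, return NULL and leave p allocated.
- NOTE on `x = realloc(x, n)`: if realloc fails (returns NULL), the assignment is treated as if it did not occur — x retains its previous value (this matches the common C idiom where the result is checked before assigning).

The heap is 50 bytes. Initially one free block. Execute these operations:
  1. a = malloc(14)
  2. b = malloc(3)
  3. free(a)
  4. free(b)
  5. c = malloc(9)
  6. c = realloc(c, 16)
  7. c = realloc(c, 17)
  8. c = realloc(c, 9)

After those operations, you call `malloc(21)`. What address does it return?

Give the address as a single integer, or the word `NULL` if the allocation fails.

Op 1: a = malloc(14) -> a = 0; heap: [0-13 ALLOC][14-49 FREE]
Op 2: b = malloc(3) -> b = 14; heap: [0-13 ALLOC][14-16 ALLOC][17-49 FREE]
Op 3: free(a) -> (freed a); heap: [0-13 FREE][14-16 ALLOC][17-49 FREE]
Op 4: free(b) -> (freed b); heap: [0-49 FREE]
Op 5: c = malloc(9) -> c = 0; heap: [0-8 ALLOC][9-49 FREE]
Op 6: c = realloc(c, 16) -> c = 0; heap: [0-15 ALLOC][16-49 FREE]
Op 7: c = realloc(c, 17) -> c = 0; heap: [0-16 ALLOC][17-49 FREE]
Op 8: c = realloc(c, 9) -> c = 0; heap: [0-8 ALLOC][9-49 FREE]
malloc(21): first-fit scan over [0-8 ALLOC][9-49 FREE] -> 9

Answer: 9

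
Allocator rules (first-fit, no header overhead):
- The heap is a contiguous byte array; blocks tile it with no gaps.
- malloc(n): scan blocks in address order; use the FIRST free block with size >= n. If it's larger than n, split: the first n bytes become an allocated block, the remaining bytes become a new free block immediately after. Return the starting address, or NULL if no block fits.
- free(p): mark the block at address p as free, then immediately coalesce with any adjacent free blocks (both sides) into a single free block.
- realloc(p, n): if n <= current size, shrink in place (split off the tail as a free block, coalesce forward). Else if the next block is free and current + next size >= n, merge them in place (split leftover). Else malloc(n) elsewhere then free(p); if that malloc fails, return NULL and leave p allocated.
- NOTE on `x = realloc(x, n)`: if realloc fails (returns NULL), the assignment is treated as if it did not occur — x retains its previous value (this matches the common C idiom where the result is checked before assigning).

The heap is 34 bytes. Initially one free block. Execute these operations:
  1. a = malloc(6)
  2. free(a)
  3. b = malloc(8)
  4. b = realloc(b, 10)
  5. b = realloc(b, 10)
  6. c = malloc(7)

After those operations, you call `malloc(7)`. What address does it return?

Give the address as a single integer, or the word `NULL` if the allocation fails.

Op 1: a = malloc(6) -> a = 0; heap: [0-5 ALLOC][6-33 FREE]
Op 2: free(a) -> (freed a); heap: [0-33 FREE]
Op 3: b = malloc(8) -> b = 0; heap: [0-7 ALLOC][8-33 FREE]
Op 4: b = realloc(b, 10) -> b = 0; heap: [0-9 ALLOC][10-33 FREE]
Op 5: b = realloc(b, 10) -> b = 0; heap: [0-9 ALLOC][10-33 FREE]
Op 6: c = malloc(7) -> c = 10; heap: [0-9 ALLOC][10-16 ALLOC][17-33 FREE]
malloc(7): first-fit scan over [0-9 ALLOC][10-16 ALLOC][17-33 FREE] -> 17

Answer: 17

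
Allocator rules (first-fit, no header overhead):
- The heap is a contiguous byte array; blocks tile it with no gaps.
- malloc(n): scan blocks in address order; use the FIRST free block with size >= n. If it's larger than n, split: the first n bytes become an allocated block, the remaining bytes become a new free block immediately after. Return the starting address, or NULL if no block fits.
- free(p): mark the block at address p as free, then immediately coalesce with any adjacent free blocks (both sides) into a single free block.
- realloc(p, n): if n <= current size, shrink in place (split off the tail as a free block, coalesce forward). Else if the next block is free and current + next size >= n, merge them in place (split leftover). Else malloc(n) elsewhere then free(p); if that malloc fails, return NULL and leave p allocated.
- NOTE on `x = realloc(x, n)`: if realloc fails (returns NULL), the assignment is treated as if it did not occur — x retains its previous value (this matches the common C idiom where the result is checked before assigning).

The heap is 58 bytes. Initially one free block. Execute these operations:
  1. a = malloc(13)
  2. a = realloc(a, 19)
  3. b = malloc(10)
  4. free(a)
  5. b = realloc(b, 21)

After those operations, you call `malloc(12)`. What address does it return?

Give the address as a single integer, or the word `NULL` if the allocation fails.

Answer: 0

Derivation:
Op 1: a = malloc(13) -> a = 0; heap: [0-12 ALLOC][13-57 FREE]
Op 2: a = realloc(a, 19) -> a = 0; heap: [0-18 ALLOC][19-57 FREE]
Op 3: b = malloc(10) -> b = 19; heap: [0-18 ALLOC][19-28 ALLOC][29-57 FREE]
Op 4: free(a) -> (freed a); heap: [0-18 FREE][19-28 ALLOC][29-57 FREE]
Op 5: b = realloc(b, 21) -> b = 19; heap: [0-18 FREE][19-39 ALLOC][40-57 FREE]
malloc(12): first-fit scan over [0-18 FREE][19-39 ALLOC][40-57 FREE] -> 0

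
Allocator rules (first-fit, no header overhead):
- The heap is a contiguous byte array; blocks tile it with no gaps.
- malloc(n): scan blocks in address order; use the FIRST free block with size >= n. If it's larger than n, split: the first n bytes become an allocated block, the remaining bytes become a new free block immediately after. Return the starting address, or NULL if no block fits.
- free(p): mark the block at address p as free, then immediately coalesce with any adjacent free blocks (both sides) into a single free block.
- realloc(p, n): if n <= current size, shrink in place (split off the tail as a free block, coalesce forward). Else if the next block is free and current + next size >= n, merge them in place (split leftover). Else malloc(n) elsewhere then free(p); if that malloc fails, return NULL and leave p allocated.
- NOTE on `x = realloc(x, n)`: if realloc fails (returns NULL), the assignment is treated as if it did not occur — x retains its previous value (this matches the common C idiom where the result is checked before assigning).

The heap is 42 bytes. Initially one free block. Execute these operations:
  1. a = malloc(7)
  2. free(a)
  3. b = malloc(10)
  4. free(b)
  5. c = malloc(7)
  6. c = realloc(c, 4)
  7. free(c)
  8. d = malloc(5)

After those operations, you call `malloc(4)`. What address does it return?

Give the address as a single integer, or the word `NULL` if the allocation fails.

Op 1: a = malloc(7) -> a = 0; heap: [0-6 ALLOC][7-41 FREE]
Op 2: free(a) -> (freed a); heap: [0-41 FREE]
Op 3: b = malloc(10) -> b = 0; heap: [0-9 ALLOC][10-41 FREE]
Op 4: free(b) -> (freed b); heap: [0-41 FREE]
Op 5: c = malloc(7) -> c = 0; heap: [0-6 ALLOC][7-41 FREE]
Op 6: c = realloc(c, 4) -> c = 0; heap: [0-3 ALLOC][4-41 FREE]
Op 7: free(c) -> (freed c); heap: [0-41 FREE]
Op 8: d = malloc(5) -> d = 0; heap: [0-4 ALLOC][5-41 FREE]
malloc(4): first-fit scan over [0-4 ALLOC][5-41 FREE] -> 5

Answer: 5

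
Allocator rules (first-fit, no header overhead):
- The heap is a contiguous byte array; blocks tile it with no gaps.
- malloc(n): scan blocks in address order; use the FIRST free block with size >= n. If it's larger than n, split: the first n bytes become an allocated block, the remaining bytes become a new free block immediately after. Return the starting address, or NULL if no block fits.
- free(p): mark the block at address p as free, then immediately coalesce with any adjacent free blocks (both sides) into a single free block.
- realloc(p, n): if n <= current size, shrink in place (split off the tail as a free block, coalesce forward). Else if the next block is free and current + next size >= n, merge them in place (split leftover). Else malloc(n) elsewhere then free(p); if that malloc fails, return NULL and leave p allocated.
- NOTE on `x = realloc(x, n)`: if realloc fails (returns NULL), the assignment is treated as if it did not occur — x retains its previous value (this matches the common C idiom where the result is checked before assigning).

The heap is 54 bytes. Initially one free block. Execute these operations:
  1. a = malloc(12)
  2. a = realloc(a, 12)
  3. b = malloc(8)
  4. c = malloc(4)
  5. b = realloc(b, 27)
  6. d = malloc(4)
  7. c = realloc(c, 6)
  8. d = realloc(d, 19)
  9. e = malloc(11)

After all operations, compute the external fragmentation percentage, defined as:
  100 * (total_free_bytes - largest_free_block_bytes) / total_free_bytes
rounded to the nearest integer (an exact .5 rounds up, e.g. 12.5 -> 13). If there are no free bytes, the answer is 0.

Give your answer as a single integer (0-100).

Answer: 43

Derivation:
Op 1: a = malloc(12) -> a = 0; heap: [0-11 ALLOC][12-53 FREE]
Op 2: a = realloc(a, 12) -> a = 0; heap: [0-11 ALLOC][12-53 FREE]
Op 3: b = malloc(8) -> b = 12; heap: [0-11 ALLOC][12-19 ALLOC][20-53 FREE]
Op 4: c = malloc(4) -> c = 20; heap: [0-11 ALLOC][12-19 ALLOC][20-23 ALLOC][24-53 FREE]
Op 5: b = realloc(b, 27) -> b = 24; heap: [0-11 ALLOC][12-19 FREE][20-23 ALLOC][24-50 ALLOC][51-53 FREE]
Op 6: d = malloc(4) -> d = 12; heap: [0-11 ALLOC][12-15 ALLOC][16-19 FREE][20-23 ALLOC][24-50 ALLOC][51-53 FREE]
Op 7: c = realloc(c, 6) -> NULL (c unchanged); heap: [0-11 ALLOC][12-15 ALLOC][16-19 FREE][20-23 ALLOC][24-50 ALLOC][51-53 FREE]
Op 8: d = realloc(d, 19) -> NULL (d unchanged); heap: [0-11 ALLOC][12-15 ALLOC][16-19 FREE][20-23 ALLOC][24-50 ALLOC][51-53 FREE]
Op 9: e = malloc(11) -> e = NULL; heap: [0-11 ALLOC][12-15 ALLOC][16-19 FREE][20-23 ALLOC][24-50 ALLOC][51-53 FREE]
Free blocks: [4 3] total_free=7 largest=4 -> 100*(7-4)/7 = 300/7 ≈ 42.857 -> rounds to 43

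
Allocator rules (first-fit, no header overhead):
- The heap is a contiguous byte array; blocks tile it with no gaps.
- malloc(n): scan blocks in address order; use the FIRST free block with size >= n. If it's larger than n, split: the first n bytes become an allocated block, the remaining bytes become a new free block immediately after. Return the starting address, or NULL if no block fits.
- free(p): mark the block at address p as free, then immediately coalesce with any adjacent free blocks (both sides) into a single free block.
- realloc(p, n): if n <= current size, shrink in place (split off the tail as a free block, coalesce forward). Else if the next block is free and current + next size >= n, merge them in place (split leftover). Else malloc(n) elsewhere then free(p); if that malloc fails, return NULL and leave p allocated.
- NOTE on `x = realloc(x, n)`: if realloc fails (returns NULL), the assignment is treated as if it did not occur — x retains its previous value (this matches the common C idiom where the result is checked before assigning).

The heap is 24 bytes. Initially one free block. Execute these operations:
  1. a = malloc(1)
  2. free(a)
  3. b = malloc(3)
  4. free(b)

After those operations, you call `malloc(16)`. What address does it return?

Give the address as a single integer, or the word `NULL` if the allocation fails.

Op 1: a = malloc(1) -> a = 0; heap: [0-0 ALLOC][1-23 FREE]
Op 2: free(a) -> (freed a); heap: [0-23 FREE]
Op 3: b = malloc(3) -> b = 0; heap: [0-2 ALLOC][3-23 FREE]
Op 4: free(b) -> (freed b); heap: [0-23 FREE]
malloc(16): first-fit scan over [0-23 FREE] -> 0

Answer: 0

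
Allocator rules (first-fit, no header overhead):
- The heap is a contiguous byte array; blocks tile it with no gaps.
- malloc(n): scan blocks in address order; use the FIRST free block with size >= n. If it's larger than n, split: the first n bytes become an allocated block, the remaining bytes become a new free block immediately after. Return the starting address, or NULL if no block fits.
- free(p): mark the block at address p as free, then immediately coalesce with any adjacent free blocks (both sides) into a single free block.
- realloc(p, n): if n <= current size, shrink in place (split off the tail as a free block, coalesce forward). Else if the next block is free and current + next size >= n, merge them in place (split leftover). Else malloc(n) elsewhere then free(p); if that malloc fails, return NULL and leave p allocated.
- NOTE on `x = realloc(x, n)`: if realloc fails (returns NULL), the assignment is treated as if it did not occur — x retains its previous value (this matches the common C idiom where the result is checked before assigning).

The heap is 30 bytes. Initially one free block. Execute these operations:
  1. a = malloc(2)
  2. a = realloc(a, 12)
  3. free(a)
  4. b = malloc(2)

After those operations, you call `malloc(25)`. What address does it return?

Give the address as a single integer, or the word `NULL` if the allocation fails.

Answer: 2

Derivation:
Op 1: a = malloc(2) -> a = 0; heap: [0-1 ALLOC][2-29 FREE]
Op 2: a = realloc(a, 12) -> a = 0; heap: [0-11 ALLOC][12-29 FREE]
Op 3: free(a) -> (freed a); heap: [0-29 FREE]
Op 4: b = malloc(2) -> b = 0; heap: [0-1 ALLOC][2-29 FREE]
malloc(25): first-fit scan over [0-1 ALLOC][2-29 FREE] -> 2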